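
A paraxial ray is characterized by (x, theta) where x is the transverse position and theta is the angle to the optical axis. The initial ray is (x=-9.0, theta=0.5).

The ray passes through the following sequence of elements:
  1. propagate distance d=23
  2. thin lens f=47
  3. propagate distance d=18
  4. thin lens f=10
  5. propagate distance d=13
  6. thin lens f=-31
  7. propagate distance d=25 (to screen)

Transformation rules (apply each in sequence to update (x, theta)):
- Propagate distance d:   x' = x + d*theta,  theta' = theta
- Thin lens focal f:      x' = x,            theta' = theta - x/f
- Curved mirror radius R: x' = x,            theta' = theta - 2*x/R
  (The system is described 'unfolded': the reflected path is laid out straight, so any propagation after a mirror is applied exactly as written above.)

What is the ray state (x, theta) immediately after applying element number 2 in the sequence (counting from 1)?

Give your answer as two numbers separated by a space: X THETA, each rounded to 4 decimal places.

Initial: x=-9.0000 theta=0.5000
After 1 (propagate distance d=23): x=2.5000 theta=0.5000
After 2 (thin lens f=47): x=2.5000 theta=21/47 (≈0.4468)
Rounded to 4 decimal places: x = 2.5000, theta = 0.4468

Answer: 2.5000 0.4468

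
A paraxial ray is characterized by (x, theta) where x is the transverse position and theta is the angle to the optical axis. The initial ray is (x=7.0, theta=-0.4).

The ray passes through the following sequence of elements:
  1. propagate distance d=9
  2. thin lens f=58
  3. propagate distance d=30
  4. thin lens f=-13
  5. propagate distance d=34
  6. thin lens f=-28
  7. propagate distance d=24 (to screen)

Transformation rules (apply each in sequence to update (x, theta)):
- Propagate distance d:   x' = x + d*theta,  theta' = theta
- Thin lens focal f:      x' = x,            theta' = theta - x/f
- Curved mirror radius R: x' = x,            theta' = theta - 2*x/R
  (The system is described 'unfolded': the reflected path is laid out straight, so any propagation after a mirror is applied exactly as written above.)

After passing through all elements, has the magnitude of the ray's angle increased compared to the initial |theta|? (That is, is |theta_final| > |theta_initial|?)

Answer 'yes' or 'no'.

Initial: x=7.0000 theta=-0.4000
After 1 (propagate distance d=9): x=3.4000 theta=-0.4000
After 2 (thin lens f=58): x=3.4000 theta=-133/290 (≈-0.4586)
After 3 (propagate distance d=30): x=-1502/145 (≈-10.3586) theta=-133/290 (≈-0.4586)
After 4 (thin lens f=-13): x=-1502/145 (≈-10.3586) theta=-4733/3770 (≈-1.2554)
After 5 (propagate distance d=34): x=-99987/1885 (≈-53.0435) theta=-4733/3770 (≈-1.2554)
After 6 (thin lens f=-28): x=-99987/1885 (≈-53.0435) theta=-166249/52780 (≈-3.1498)
After 7 (propagate distance d=24 (to screen)): x=-1697403/13195 (≈-128.6399) theta=-166249/52780 (≈-3.1498)
|theta_initial|=0.4000 |theta_final|=166249/52780 (≈3.1498) -> increased

Answer: yes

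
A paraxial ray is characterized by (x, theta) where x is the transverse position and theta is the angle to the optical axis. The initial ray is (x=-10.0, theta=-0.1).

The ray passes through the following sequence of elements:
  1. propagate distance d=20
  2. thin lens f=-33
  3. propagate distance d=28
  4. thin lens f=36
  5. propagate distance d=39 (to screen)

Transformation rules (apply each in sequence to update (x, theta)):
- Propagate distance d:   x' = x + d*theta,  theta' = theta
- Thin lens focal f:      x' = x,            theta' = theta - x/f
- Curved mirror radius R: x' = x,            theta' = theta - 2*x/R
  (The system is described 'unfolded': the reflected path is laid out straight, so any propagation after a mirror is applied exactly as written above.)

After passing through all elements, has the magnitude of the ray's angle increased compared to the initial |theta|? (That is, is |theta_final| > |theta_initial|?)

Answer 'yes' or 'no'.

Answer: yes

Derivation:
Initial: x=-10.0000 theta=-0.1000
After 1 (propagate distance d=20): x=-12.0000 theta=-0.1000
After 2 (thin lens f=-33): x=-12.0000 theta=-51/110 (≈-0.4636)
After 3 (propagate distance d=28): x=-1374/55 (≈-24.9818) theta=-51/110 (≈-0.4636)
After 4 (thin lens f=36): x=-1374/55 (≈-24.9818) theta=38/165 (≈0.2303)
After 5 (propagate distance d=39 (to screen)): x=-16.0000 theta=38/165 (≈0.2303)
|theta_initial|=0.1000 |theta_final|=38/165 (≈0.2303) -> increased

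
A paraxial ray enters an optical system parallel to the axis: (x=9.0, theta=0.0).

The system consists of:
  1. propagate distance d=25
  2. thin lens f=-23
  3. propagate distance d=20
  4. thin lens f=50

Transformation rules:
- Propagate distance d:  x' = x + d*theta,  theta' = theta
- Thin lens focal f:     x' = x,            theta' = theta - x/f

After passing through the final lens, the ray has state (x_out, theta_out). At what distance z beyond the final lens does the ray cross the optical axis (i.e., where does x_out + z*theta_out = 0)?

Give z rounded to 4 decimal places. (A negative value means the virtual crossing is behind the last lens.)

Initial: x=9.0000 theta=0.0000
After 1 (propagate distance d=25): x=9.0000 theta=0.0000
After 2 (thin lens f=-23): x=9.0000 theta=9/23 (≈0.3913)
After 3 (propagate distance d=20): x=387/23 (≈16.8261) theta=9/23 (≈0.3913)
After 4 (thin lens f=50): x=387/23 (≈16.8261) theta=63/1150 (≈0.0548)
z_focus = -x_out/theta_out = -(387/23)/(63/1150) = -2150/7 ≈ -307.1429
Rounded to 4 decimal places: z = -307.1429

Answer: -307.1429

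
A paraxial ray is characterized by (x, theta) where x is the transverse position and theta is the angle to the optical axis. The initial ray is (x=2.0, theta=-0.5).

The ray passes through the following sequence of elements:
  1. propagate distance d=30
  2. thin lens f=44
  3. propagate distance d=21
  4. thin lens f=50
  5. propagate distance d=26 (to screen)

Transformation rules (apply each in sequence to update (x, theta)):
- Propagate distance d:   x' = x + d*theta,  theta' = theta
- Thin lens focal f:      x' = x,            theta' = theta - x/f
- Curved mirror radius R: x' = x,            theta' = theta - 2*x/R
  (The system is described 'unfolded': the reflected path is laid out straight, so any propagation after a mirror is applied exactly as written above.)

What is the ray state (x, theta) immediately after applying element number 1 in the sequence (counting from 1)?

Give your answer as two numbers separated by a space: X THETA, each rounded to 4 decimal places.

Initial: x=2.0000 theta=-0.5000
After 1 (propagate distance d=30): x=-13.0000 theta=-0.5000
Rounded to 4 decimal places: x = -13.0000, theta = -0.5000

Answer: -13.0000 -0.5000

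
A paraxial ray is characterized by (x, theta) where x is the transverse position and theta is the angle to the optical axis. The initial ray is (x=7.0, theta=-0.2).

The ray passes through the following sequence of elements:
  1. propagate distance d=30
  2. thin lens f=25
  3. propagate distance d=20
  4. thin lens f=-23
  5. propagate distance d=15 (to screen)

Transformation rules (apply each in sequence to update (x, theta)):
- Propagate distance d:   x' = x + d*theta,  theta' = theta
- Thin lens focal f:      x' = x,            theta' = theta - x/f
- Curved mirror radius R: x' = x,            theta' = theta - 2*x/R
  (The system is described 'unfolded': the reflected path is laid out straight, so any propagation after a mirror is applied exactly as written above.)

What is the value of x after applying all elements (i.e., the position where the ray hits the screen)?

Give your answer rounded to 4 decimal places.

Answer: -9.8783

Derivation:
Initial: x=7.0000 theta=-0.2000
After 1 (propagate distance d=30): x=1.0000 theta=-0.2000
After 2 (thin lens f=25): x=1.0000 theta=-0.2400
After 3 (propagate distance d=20): x=-3.8000 theta=-0.2400
After 4 (thin lens f=-23): x=-3.8000 theta=-233/575 (≈-0.4052)
After 5 (propagate distance d=15 (to screen)): x=-1136/115 (≈-9.8783) theta=-233/575 (≈-0.4052)
Rounded to 4 decimal places: x = -9.8783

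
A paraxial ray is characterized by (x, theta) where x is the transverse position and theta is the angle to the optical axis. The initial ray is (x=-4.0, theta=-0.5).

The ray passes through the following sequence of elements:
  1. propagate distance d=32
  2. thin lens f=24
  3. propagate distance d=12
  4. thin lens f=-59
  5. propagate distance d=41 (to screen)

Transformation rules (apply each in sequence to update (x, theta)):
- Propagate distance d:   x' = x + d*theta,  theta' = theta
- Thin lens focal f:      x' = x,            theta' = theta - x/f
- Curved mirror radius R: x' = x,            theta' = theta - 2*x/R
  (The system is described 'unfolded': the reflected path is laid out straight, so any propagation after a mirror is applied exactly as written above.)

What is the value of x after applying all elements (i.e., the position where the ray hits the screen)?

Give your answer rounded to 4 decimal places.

Initial: x=-4.0000 theta=-0.5000
After 1 (propagate distance d=32): x=-20.0000 theta=-0.5000
After 2 (thin lens f=24): x=-20.0000 theta=1/3 (≈0.3333)
After 3 (propagate distance d=12): x=-16.0000 theta=1/3 (≈0.3333)
After 4 (thin lens f=-59): x=-16.0000 theta=11/177 (≈0.0621)
After 5 (propagate distance d=41 (to screen)): x=-2381/177 (≈-13.4520) theta=11/177 (≈0.0621)
Rounded to 4 decimal places: x = -13.4520

Answer: -13.4520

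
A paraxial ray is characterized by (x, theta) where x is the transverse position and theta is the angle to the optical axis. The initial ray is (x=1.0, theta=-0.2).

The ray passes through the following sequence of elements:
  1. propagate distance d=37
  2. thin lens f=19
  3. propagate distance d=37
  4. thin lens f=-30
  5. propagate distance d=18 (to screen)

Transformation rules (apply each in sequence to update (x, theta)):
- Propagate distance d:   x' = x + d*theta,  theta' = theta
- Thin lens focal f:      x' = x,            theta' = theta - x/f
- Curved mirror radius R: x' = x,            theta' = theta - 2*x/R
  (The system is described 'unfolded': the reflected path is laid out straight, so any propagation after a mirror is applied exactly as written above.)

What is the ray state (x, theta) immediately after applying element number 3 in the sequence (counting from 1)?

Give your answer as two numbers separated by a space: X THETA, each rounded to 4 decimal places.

Answer: -1.3368 0.1368

Derivation:
Initial: x=1.0000 theta=-0.2000
After 1 (propagate distance d=37): x=-6.4000 theta=-0.2000
After 2 (thin lens f=19): x=-6.4000 theta=13/95 (≈0.1368)
After 3 (propagate distance d=37): x=-127/95 (≈-1.3368) theta=13/95 (≈0.1368)
Rounded to 4 decimal places: x = -1.3368, theta = 0.1368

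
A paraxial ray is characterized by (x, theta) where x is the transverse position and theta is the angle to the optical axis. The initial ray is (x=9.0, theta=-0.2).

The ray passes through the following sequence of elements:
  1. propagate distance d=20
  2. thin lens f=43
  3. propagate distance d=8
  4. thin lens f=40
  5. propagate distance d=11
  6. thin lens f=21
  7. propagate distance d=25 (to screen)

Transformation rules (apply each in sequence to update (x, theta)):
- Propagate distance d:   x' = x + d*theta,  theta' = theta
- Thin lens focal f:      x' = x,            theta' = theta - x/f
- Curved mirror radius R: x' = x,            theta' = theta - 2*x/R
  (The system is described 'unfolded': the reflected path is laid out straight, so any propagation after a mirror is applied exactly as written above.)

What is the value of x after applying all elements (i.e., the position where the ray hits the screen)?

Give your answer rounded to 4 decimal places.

Initial: x=9.0000 theta=-0.2000
After 1 (propagate distance d=20): x=5.0000 theta=-0.2000
After 2 (thin lens f=43): x=5.0000 theta=-68/215 (≈-0.3163)
After 3 (propagate distance d=8): x=531/215 (≈2.4698) theta=-68/215 (≈-0.3163)
After 4 (thin lens f=40): x=531/215 (≈2.4698) theta=-3251/8600 (≈-0.3780)
After 5 (propagate distance d=11): x=-14521/8600 (≈-1.6885) theta=-3251/8600 (≈-0.3780)
After 6 (thin lens f=21): x=-14521/8600 (≈-1.6885) theta=-25/84 (≈-0.2976)
After 7 (propagate distance d=25 (to screen)): x=-1648691/180600 (≈-9.1290) theta=-25/84 (≈-0.2976)
Rounded to 4 decimal places: x = -9.1290

Answer: -9.1290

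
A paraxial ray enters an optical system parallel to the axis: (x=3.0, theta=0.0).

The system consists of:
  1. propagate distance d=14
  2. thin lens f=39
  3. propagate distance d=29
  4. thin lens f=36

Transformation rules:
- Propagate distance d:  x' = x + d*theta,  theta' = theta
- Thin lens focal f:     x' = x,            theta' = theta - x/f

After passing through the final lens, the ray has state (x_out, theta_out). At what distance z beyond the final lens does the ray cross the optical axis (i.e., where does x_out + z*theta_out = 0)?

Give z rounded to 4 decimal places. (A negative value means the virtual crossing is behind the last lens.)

Initial: x=3.0000 theta=0.0000
After 1 (propagate distance d=14): x=3.0000 theta=0.0000
After 2 (thin lens f=39): x=3.0000 theta=-1/13 (≈-0.0769)
After 3 (propagate distance d=29): x=10/13 (≈0.7692) theta=-1/13 (≈-0.0769)
After 4 (thin lens f=36): x=10/13 (≈0.7692) theta=-23/234 (≈-0.0983)
z_focus = -x_out/theta_out = -(10/13)/(-23/234) = 180/23 ≈ 7.8261
Rounded to 4 decimal places: z = 7.8261

Answer: 7.8261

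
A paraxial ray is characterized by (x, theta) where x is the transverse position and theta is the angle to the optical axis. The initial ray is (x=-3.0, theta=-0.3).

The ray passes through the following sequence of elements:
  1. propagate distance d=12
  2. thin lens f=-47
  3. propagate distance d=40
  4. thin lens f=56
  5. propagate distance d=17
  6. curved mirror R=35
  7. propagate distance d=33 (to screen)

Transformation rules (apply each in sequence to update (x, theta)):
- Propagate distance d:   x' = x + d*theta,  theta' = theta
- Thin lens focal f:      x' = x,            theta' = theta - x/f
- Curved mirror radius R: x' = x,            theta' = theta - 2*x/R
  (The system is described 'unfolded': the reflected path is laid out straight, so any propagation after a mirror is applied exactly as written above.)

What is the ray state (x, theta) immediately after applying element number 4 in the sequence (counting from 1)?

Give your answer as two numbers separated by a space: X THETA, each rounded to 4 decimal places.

Answer: -24.2170 -0.0080

Derivation:
Initial: x=-3.0000 theta=-0.3000
After 1 (propagate distance d=12): x=-6.6000 theta=-0.3000
After 2 (thin lens f=-47): x=-6.6000 theta=-207/470 (≈-0.4404)
After 3 (propagate distance d=40): x=-5691/235 (≈-24.2170) theta=-207/470 (≈-0.4404)
After 4 (thin lens f=56): x=-5691/235 (≈-24.2170) theta=-3/376 (≈-0.0080)
Rounded to 4 decimal places: x = -24.2170, theta = -0.0080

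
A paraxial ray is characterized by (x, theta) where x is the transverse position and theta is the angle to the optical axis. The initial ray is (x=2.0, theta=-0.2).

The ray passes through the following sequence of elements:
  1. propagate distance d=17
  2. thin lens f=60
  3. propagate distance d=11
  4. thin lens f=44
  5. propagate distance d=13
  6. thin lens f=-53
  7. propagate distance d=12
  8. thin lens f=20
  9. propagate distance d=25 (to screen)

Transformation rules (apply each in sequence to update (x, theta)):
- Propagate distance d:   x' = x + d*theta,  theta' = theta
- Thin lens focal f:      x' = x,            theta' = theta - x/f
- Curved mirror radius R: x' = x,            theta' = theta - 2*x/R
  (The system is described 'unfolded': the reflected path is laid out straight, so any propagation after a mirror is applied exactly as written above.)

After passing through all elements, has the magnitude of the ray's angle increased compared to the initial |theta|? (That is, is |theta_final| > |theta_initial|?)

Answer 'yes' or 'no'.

Initial: x=2.0000 theta=-0.2000
After 1 (propagate distance d=17): x=-1.4000 theta=-0.2000
After 2 (thin lens f=60): x=-1.4000 theta=-53/300 (≈-0.1767)
After 3 (propagate distance d=11): x=-1003/300 (≈-3.3433) theta=-53/300 (≈-0.1767)
After 4 (thin lens f=44): x=-1003/300 (≈-3.3433) theta=-443/4400 (≈-0.1007)
After 5 (propagate distance d=13): x=-61409/13200 (≈-4.6522) theta=-443/4400 (≈-0.1007)
After 6 (thin lens f=-53): x=-61409/13200 (≈-4.6522) theta=-5993/31800 (≈-0.1885)
After 7 (propagate distance d=12): x=-4836829/699600 (≈-6.9137) theta=-5993/31800 (≈-0.1885)
After 8 (thin lens f=20): x=-4836829/699600 (≈-6.9137) theta=733303/4664000 (≈0.1572)
After 9 (propagate distance d=25 (to screen)): x=-8347771/2798400 (≈-2.9831) theta=733303/4664000 (≈0.1572)
|theta_initial|=0.2000 |theta_final|=733303/4664000 (≈0.1572) -> not increased

Answer: no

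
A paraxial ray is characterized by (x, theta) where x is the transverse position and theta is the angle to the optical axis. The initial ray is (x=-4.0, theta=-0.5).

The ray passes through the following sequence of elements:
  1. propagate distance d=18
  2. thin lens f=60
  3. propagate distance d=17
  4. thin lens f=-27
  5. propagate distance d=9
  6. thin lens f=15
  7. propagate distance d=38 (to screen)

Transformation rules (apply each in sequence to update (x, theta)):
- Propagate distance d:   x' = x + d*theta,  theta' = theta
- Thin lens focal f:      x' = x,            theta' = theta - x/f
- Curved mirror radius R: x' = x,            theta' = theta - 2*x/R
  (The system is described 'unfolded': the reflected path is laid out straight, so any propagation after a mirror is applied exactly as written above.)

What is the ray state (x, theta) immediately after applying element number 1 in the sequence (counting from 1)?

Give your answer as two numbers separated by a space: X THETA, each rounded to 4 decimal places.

Initial: x=-4.0000 theta=-0.5000
After 1 (propagate distance d=18): x=-13.0000 theta=-0.5000
Rounded to 4 decimal places: x = -13.0000, theta = -0.5000

Answer: -13.0000 -0.5000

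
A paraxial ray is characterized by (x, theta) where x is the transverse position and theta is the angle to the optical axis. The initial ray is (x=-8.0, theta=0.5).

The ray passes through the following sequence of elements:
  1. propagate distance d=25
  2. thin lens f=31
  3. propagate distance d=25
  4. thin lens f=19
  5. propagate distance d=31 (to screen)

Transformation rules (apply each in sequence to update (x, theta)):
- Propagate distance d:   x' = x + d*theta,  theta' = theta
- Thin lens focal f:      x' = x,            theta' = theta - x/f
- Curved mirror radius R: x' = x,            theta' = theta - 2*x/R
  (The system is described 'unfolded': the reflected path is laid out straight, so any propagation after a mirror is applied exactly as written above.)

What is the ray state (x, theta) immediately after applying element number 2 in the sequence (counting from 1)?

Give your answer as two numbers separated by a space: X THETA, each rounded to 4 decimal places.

Answer: 4.5000 0.3548

Derivation:
Initial: x=-8.0000 theta=0.5000
After 1 (propagate distance d=25): x=4.5000 theta=0.5000
After 2 (thin lens f=31): x=4.5000 theta=11/31 (≈0.3548)
Rounded to 4 decimal places: x = 4.5000, theta = 0.3548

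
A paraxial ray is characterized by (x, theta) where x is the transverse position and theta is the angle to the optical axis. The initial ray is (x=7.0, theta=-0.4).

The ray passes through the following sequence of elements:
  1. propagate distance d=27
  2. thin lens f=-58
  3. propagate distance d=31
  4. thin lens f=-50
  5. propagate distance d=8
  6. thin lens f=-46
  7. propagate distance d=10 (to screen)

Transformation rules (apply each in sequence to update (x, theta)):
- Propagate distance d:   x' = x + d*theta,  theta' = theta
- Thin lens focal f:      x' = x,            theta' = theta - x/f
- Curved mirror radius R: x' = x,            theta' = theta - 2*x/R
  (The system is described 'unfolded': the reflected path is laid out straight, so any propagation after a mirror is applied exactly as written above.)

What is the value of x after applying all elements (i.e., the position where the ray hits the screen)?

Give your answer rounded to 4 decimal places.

Answer: -38.5805

Derivation:
Initial: x=7.0000 theta=-0.4000
After 1 (propagate distance d=27): x=-3.8000 theta=-0.4000
After 2 (thin lens f=-58): x=-3.8000 theta=-27/58 (≈-0.4655)
After 3 (propagate distance d=31): x=-5287/290 (≈-18.2310) theta=-27/58 (≈-0.4655)
After 4 (thin lens f=-50): x=-5287/290 (≈-18.2310) theta=-12037/14500 (≈-0.8301)
After 5 (propagate distance d=8): x=-180323/7250 (≈-24.8721) theta=-12037/14500 (≈-0.8301)
After 6 (thin lens f=-46): x=-180323/7250 (≈-24.8721) theta=-228587/166750 (≈-1.3708)
After 7 (propagate distance d=10 (to screen)): x=-6433299/166750 (≈-38.5805) theta=-228587/166750 (≈-1.3708)
Rounded to 4 decimal places: x = -38.5805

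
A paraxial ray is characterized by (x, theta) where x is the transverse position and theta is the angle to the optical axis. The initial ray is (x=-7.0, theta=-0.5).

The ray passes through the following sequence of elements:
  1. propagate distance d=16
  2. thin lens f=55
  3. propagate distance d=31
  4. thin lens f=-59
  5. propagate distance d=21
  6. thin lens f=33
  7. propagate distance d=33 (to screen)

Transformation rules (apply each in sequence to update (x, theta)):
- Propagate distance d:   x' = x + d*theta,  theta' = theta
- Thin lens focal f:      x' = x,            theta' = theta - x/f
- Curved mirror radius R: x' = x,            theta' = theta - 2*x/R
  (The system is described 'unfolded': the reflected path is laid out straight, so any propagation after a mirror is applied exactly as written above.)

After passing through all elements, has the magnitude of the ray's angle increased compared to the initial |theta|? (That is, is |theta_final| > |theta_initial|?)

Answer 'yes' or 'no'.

Initial: x=-7.0000 theta=-0.5000
After 1 (propagate distance d=16): x=-15.0000 theta=-0.5000
After 2 (thin lens f=55): x=-15.0000 theta=-5/22 (≈-0.2273)
After 3 (propagate distance d=31): x=-485/22 (≈-22.0455) theta=-5/22 (≈-0.2273)
After 4 (thin lens f=-59): x=-485/22 (≈-22.0455) theta=-390/649 (≈-0.6009)
After 5 (propagate distance d=21): x=-44995/1298 (≈-34.6649) theta=-390/649 (≈-0.6009)
After 6 (thin lens f=33): x=-44995/1298 (≈-34.6649) theta=19255/42834 (≈0.4495)
After 7 (propagate distance d=33 (to screen)): x=-1170/59 (≈-19.8305) theta=19255/42834 (≈0.4495)
|theta_initial|=0.5000 |theta_final|=19255/42834 (≈0.4495) -> not increased

Answer: no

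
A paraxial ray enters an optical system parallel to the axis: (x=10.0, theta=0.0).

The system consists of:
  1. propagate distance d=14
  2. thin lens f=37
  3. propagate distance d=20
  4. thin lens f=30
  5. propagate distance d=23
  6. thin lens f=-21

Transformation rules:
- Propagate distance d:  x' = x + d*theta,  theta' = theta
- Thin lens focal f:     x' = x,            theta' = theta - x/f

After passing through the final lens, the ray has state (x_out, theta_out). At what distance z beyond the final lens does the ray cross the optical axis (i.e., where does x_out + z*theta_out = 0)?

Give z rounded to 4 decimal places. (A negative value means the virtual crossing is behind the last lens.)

Answer: -7.6964

Derivation:
Initial: x=10.0000 theta=0.0000
After 1 (propagate distance d=14): x=10.0000 theta=0.0000
After 2 (thin lens f=37): x=10.0000 theta=-10/37 (≈-0.2703)
After 3 (propagate distance d=20): x=170/37 (≈4.5946) theta=-10/37 (≈-0.2703)
After 4 (thin lens f=30): x=170/37 (≈4.5946) theta=-47/111 (≈-0.4234)
After 5 (propagate distance d=23): x=-571/111 (≈-5.1441) theta=-47/111 (≈-0.4234)
After 6 (thin lens f=-21): x=-571/111 (≈-5.1441) theta=-1558/2331 (≈-0.6684)
z_focus = -x_out/theta_out = -(-571/111)/(-1558/2331) = -11991/1558 ≈ -7.6964
Rounded to 4 decimal places: z = -7.6964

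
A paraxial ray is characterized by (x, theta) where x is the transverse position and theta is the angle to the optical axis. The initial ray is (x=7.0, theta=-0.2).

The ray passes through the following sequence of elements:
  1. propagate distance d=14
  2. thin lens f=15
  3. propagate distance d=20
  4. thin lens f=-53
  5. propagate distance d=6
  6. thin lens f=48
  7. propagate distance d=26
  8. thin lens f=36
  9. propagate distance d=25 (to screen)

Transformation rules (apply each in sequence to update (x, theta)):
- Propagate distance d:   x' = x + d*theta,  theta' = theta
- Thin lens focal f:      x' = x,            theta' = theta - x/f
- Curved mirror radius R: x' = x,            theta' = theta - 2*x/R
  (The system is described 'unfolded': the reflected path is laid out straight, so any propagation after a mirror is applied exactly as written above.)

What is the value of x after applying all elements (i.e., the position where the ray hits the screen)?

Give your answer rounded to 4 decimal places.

Answer: -15.7842

Derivation:
Initial: x=7.0000 theta=-0.2000
After 1 (propagate distance d=14): x=4.2000 theta=-0.2000
After 2 (thin lens f=15): x=4.2000 theta=-0.4800
After 3 (propagate distance d=20): x=-5.4000 theta=-0.4800
After 4 (thin lens f=-53): x=-5.4000 theta=-771/1325 (≈-0.5819)
After 5 (propagate distance d=6): x=-11781/1325 (≈-8.8913) theta=-771/1325 (≈-0.5819)
After 6 (thin lens f=48): x=-11781/1325 (≈-8.8913) theta=-8409/21200 (≈-0.3967)
After 7 (propagate distance d=26): x=-40713/2120 (≈-19.2042) theta=-8409/21200 (≈-0.3967)
After 8 (thin lens f=36): x=-40713/2120 (≈-19.2042) theta=17401/127200 (≈0.1368)
After 9 (propagate distance d=25 (to screen)): x=-401551/25440 (≈-15.7842) theta=17401/127200 (≈0.1368)
Rounded to 4 decimal places: x = -15.7842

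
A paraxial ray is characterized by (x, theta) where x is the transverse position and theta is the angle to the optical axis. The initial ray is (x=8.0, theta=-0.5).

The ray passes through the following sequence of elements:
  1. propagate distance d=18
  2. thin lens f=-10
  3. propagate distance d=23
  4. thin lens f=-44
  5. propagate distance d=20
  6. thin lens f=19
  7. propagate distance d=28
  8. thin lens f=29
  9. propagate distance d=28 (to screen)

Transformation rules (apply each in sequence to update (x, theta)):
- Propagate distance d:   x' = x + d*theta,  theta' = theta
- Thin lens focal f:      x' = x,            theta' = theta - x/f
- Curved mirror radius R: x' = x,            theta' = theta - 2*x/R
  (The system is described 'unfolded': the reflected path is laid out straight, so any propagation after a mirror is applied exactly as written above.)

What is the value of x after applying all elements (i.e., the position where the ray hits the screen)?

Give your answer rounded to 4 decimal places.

Initial: x=8.0000 theta=-0.5000
After 1 (propagate distance d=18): x=-1.0000 theta=-0.5000
After 2 (thin lens f=-10): x=-1.0000 theta=-0.6000
After 3 (propagate distance d=23): x=-14.8000 theta=-0.6000
After 4 (thin lens f=-44): x=-14.8000 theta=-103/110 (≈-0.9364)
After 5 (propagate distance d=20): x=-1844/55 (≈-33.5273) theta=-103/110 (≈-0.9364)
After 6 (thin lens f=19): x=-1844/55 (≈-33.5273) theta=1731/2090 (≈0.8282)
After 7 (propagate distance d=28): x=-982/95 (≈-10.3368) theta=1731/2090 (≈0.8282)
After 8 (thin lens f=29): x=-982/95 (≈-10.3368) theta=71803/60610 (≈1.1847)
After 9 (propagate distance d=28 (to screen)): x=691984/30305 (≈22.8340) theta=71803/60610 (≈1.1847)
Rounded to 4 decimal places: x = 22.8340

Answer: 22.8340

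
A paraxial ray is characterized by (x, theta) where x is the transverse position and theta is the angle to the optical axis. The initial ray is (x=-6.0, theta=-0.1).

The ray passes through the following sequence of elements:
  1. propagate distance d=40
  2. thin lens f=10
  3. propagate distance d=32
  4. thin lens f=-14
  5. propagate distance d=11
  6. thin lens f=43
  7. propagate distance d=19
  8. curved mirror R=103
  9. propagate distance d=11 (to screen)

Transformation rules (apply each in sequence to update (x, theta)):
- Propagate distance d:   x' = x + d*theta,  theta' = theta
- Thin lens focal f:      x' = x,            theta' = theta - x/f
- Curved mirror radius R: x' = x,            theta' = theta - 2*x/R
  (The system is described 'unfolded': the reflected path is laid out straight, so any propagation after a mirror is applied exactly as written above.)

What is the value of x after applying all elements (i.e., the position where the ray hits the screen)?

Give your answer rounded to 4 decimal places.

Initial: x=-6.0000 theta=-0.1000
After 1 (propagate distance d=40): x=-10.0000 theta=-0.1000
After 2 (thin lens f=10): x=-10.0000 theta=0.9000
After 3 (propagate distance d=32): x=18.8000 theta=0.9000
After 4 (thin lens f=-14): x=18.8000 theta=157/70 (≈2.2429)
After 5 (propagate distance d=11): x=3043/70 (≈43.4714) theta=157/70 (≈2.2429)
After 6 (thin lens f=43): x=3043/70 (≈43.4714) theta=1854/1505 (≈1.2319)
After 7 (propagate distance d=19): x=201301/3010 (≈66.8774) theta=1854/1505 (≈1.2319)
After 8 (curved mirror R=103): x=201301/3010 (≈66.8774) theta=-1477/22145 (≈-0.0667)
After 9 (propagate distance d=11 (to screen)): x=4101309/62006 (≈66.1437) theta=-1477/22145 (≈-0.0667)
Rounded to 4 decimal places: x = 66.1437

Answer: 66.1437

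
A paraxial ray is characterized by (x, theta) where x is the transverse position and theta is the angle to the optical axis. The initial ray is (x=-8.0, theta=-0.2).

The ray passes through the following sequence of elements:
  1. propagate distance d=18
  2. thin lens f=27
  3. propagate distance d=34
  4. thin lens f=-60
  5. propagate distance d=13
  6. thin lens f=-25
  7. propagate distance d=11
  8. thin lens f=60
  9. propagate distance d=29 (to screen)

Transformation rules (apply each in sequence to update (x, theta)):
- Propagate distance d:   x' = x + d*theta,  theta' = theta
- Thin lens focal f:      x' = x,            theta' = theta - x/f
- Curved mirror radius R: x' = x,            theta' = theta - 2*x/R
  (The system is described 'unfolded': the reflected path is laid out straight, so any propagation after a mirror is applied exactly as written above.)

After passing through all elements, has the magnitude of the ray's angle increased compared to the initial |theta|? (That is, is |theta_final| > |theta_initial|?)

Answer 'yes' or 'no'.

Initial: x=-8.0000 theta=-0.2000
After 1 (propagate distance d=18): x=-11.6000 theta=-0.2000
After 2 (thin lens f=27): x=-11.6000 theta=31/135 (≈0.2296)
After 3 (propagate distance d=34): x=-512/135 (≈-3.7926) theta=31/135 (≈0.2296)
After 4 (thin lens f=-60): x=-512/135 (≈-3.7926) theta=337/2025 (≈0.1664)
After 5 (propagate distance d=13): x=-3299/2025 (≈-1.6291) theta=337/2025 (≈0.1664)
After 6 (thin lens f=-25): x=-3299/2025 (≈-1.6291) theta=5126/50625 (≈0.1013)
After 7 (propagate distance d=11): x=-26089/50625 (≈-0.5153) theta=5126/50625 (≈0.1013)
After 8 (thin lens f=60): x=-26089/50625 (≈-0.5153) theta=333649/3037500 (≈0.1098)
After 9 (propagate distance d=29 (to screen)): x=8110481/3037500 (≈2.6701) theta=333649/3037500 (≈0.1098)
|theta_initial|=0.2000 |theta_final|=333649/3037500 (≈0.1098) -> not increased

Answer: no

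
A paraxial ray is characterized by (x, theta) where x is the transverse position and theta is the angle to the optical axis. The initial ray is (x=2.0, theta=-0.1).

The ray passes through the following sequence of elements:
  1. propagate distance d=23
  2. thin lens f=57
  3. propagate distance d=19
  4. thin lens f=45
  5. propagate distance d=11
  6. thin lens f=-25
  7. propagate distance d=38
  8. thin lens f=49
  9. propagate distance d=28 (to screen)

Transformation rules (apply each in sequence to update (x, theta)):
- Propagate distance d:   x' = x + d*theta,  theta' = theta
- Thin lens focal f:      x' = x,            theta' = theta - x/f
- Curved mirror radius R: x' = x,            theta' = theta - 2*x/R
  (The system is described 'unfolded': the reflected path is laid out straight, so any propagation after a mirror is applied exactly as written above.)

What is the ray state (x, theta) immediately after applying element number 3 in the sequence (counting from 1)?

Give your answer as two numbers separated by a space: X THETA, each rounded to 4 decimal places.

Answer: -2.1000 -0.0947

Derivation:
Initial: x=2.0000 theta=-0.1000
After 1 (propagate distance d=23): x=-0.3000 theta=-0.1000
After 2 (thin lens f=57): x=-0.3000 theta=-9/95 (≈-0.0947)
After 3 (propagate distance d=19): x=-2.1000 theta=-9/95 (≈-0.0947)
Rounded to 4 decimal places: x = -2.1000, theta = -0.0947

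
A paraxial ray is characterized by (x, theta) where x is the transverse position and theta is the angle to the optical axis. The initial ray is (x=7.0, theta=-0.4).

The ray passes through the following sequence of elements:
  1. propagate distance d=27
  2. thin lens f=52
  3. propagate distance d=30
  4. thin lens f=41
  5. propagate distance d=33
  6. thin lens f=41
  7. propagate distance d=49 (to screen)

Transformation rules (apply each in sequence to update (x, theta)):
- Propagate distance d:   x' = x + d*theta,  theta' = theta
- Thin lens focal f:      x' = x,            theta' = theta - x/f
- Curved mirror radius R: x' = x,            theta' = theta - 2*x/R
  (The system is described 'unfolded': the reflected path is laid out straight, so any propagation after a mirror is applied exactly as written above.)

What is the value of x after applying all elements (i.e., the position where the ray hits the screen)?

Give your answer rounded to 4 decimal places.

Initial: x=7.0000 theta=-0.4000
After 1 (propagate distance d=27): x=-3.8000 theta=-0.4000
After 2 (thin lens f=52): x=-3.8000 theta=-17/52 (≈-0.3269)
After 3 (propagate distance d=30): x=-1769/130 (≈-13.6077) theta=-17/52 (≈-0.3269)
After 4 (thin lens f=41): x=-1769/130 (≈-13.6077) theta=53/10660 (≈0.0050)
After 5 (propagate distance d=33): x=-143309/10660 (≈-13.4436) theta=53/10660 (≈0.0050)
After 6 (thin lens f=41): x=-143309/10660 (≈-13.4436) theta=72741/218530 (≈0.3329)
After 7 (propagate distance d=49 (to screen)): x=1252949/437060 (≈2.8668) theta=72741/218530 (≈0.3329)
Rounded to 4 decimal places: x = 2.8668

Answer: 2.8668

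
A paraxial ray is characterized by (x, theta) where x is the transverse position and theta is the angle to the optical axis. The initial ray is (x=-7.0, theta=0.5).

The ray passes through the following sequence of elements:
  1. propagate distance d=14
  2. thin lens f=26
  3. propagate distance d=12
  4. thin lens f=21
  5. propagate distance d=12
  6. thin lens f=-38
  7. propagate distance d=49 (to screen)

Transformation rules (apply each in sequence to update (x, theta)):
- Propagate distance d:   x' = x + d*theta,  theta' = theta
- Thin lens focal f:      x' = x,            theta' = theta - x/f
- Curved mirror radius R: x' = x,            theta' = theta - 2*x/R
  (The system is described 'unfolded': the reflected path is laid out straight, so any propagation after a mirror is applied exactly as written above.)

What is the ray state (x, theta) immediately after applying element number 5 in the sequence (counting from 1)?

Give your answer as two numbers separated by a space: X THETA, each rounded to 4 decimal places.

Initial: x=-7.0000 theta=0.5000
After 1 (propagate distance d=14): x=0.0000 theta=0.5000
After 2 (thin lens f=26): x=0.0000 theta=0.5000
After 3 (propagate distance d=12): x=6.0000 theta=0.5000
After 4 (thin lens f=21): x=6.0000 theta=3/14 (≈0.2143)
After 5 (propagate distance d=12): x=60/7 (≈8.5714) theta=3/14 (≈0.2143)
Rounded to 4 decimal places: x = 8.5714, theta = 0.2143

Answer: 8.5714 0.2143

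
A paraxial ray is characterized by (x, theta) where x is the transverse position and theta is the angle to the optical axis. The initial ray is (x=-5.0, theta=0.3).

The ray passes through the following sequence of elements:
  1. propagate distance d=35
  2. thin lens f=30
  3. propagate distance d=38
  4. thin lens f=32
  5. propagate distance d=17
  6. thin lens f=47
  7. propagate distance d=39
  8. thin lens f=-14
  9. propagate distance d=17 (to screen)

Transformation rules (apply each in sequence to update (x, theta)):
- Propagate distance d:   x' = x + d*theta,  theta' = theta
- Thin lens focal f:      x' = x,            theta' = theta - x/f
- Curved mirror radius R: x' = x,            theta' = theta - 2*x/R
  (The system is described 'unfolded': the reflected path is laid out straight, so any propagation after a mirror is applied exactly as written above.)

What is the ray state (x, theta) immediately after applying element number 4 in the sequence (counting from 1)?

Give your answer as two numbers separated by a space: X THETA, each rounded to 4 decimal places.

Initial: x=-5.0000 theta=0.3000
After 1 (propagate distance d=35): x=5.5000 theta=0.3000
After 2 (thin lens f=30): x=5.5000 theta=7/60 (≈0.1167)
After 3 (propagate distance d=38): x=149/15 (≈9.9333) theta=7/60 (≈0.1167)
After 4 (thin lens f=32): x=149/15 (≈9.9333) theta=-31/160 (≈-0.1938)
Rounded to 4 decimal places: x = 9.9333, theta = -0.1938

Answer: 9.9333 -0.1938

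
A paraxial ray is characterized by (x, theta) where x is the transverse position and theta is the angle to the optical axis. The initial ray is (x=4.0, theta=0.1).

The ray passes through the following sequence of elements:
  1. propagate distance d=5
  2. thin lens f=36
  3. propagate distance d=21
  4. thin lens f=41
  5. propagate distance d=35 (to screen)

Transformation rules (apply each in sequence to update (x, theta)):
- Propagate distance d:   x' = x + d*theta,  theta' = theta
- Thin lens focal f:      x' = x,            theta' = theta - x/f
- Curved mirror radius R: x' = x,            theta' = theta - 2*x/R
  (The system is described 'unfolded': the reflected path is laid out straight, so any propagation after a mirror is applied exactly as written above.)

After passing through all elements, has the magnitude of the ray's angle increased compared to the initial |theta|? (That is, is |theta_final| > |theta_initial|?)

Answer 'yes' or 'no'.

Answer: yes

Derivation:
Initial: x=4.0000 theta=0.1000
After 1 (propagate distance d=5): x=4.5000 theta=0.1000
After 2 (thin lens f=36): x=4.5000 theta=-0.0250
After 3 (propagate distance d=21): x=3.9750 theta=-0.0250
After 4 (thin lens f=41): x=3.9750 theta=-5/41 (≈-0.1220)
After 5 (propagate distance d=35 (to screen)): x=-481/1640 (≈-0.2933) theta=-5/41 (≈-0.1220)
|theta_initial|=0.1000 |theta_final|=5/41 (≈0.1220) -> increased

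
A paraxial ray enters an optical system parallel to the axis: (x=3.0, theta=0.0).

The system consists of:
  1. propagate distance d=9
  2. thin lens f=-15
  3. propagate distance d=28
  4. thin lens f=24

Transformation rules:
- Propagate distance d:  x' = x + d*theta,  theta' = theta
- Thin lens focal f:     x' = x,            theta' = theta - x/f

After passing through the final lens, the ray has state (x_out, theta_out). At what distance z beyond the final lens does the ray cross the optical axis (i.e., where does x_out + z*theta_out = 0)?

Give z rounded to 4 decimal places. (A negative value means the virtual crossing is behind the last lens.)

Answer: 54.3158

Derivation:
Initial: x=3.0000 theta=0.0000
After 1 (propagate distance d=9): x=3.0000 theta=0.0000
After 2 (thin lens f=-15): x=3.0000 theta=0.2000
After 3 (propagate distance d=28): x=8.6000 theta=0.2000
After 4 (thin lens f=24): x=8.6000 theta=-19/120 (≈-0.1583)
z_focus = -x_out/theta_out = -(8.6000)/(-19/120) = 1032/19 ≈ 54.3158
Rounded to 4 decimal places: z = 54.3158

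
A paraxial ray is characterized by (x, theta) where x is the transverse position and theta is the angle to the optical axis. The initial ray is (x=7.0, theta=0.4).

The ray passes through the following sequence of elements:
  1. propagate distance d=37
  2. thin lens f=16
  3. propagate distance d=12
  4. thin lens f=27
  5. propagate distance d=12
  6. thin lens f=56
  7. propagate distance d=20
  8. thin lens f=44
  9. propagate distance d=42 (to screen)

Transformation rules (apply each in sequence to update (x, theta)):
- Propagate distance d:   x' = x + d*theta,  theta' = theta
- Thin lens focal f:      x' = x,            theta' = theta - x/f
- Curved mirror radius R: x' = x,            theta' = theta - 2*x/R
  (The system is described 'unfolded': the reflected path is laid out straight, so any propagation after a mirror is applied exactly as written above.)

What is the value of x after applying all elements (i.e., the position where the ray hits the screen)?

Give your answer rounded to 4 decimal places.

Answer: -53.3690

Derivation:
Initial: x=7.0000 theta=0.4000
After 1 (propagate distance d=37): x=21.8000 theta=0.4000
After 2 (thin lens f=16): x=21.8000 theta=-0.9625
After 3 (propagate distance d=12): x=10.2500 theta=-0.9625
After 4 (thin lens f=27): x=10.2500 theta=-2899/2160 (≈-1.3421)
After 5 (propagate distance d=12): x=-527/90 (≈-5.8556) theta=-2899/2160 (≈-1.3421)
After 6 (thin lens f=56): x=-527/90 (≈-5.8556) theta=-2339/1890 (≈-1.2376)
After 7 (propagate distance d=20): x=-57847/1890 (≈-30.6069) theta=-2339/1890 (≈-1.2376)
After 8 (thin lens f=44): x=-57847/1890 (≈-30.6069) theta=-15023/27720 (≈-0.5420)
After 9 (propagate distance d=42 (to screen)): x=-2219083/41580 (≈-53.3690) theta=-15023/27720 (≈-0.5420)
Rounded to 4 decimal places: x = -53.3690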